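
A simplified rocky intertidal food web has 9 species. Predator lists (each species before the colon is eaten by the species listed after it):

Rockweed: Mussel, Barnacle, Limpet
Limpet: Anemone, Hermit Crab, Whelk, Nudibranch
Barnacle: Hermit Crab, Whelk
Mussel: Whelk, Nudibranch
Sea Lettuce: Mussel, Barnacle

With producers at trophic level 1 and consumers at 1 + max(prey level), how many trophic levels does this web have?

Producers (level 1): Rockweed, Sea Lettuce.
Rockweed → Mussel → Nudibranch gives Nudibranch level 3.
No species has a prey at level 3, so no species reaches level 4.

3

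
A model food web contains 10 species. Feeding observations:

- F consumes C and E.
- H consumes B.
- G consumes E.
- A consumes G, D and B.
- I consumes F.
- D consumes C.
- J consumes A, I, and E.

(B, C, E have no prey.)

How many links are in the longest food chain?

One longest chain: C → F → I → J.
It has 4 species and 3 links.

3 links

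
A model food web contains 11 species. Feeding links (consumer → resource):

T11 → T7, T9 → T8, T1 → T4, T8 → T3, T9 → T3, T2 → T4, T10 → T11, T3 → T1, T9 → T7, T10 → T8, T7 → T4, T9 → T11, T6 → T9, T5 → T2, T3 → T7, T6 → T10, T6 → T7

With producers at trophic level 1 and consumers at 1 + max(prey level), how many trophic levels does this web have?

6

Producers (level 1): T4.
T4 → T1 → T3 → T8 → T10 → T6 gives T6 level 6.
No species has a prey at level 6, so no species reaches level 7.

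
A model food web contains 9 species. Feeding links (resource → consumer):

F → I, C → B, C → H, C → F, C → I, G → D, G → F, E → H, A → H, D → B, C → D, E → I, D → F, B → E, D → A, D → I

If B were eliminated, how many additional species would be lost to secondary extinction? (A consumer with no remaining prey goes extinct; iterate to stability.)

1

Remove B.
Round 1: E (all prey gone) → extinct.
No further losses. Total secondary extinctions: 1.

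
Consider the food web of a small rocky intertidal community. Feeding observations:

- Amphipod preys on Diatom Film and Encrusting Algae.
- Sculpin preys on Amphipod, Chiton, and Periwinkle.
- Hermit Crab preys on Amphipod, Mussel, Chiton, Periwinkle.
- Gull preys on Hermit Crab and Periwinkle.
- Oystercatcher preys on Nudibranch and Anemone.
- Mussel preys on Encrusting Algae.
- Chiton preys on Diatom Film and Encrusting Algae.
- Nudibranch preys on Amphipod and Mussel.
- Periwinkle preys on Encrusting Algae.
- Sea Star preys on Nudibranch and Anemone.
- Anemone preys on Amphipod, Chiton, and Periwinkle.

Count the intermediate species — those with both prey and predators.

Intermediate species (has both prey and predators): Periwinkle, Mussel, Chiton, Amphipod, Anemone, Nudibranch, Hermit Crab.
Count: 7.

7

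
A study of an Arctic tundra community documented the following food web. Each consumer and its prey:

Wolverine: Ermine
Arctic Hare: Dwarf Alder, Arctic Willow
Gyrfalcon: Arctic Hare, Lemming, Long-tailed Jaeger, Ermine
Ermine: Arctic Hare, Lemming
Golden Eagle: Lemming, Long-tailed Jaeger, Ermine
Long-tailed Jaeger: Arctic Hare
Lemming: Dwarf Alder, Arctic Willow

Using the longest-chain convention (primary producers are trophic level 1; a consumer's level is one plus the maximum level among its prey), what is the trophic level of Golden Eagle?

Dwarf Alder is a producer → level 1.
Arctic Hare eats Dwarf Alder (level 1); other prey at levels: Arctic Willow 1 → level 2.
Long-tailed Jaeger eats Arctic Hare → level 3.
Golden Eagle eats Long-tailed Jaeger (level 3); other prey at levels: Lemming 2, Ermine 3 → level 4.

Trophic level 4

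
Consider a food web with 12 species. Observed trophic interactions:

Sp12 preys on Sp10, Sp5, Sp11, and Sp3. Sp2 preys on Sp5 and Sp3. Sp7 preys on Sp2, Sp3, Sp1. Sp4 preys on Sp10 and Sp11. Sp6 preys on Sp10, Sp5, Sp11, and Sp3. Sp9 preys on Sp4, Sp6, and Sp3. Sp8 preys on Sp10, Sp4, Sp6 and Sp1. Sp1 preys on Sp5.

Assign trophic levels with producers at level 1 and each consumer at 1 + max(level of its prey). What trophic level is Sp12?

Sp10 is a producer → level 1.
Sp12 eats Sp10 (level 1); other prey at levels: Sp5 1, Sp11 1, Sp3 1 → level 2.

Trophic level 2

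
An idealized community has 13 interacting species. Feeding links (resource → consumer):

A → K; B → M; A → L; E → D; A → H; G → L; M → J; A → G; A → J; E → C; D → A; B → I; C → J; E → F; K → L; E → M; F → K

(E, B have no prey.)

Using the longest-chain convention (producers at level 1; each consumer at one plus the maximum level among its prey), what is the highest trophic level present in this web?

5

Producers (level 1): E, B.
E → D → A → K → L gives L level 5.
No species has a prey at level 5, so no species reaches level 6.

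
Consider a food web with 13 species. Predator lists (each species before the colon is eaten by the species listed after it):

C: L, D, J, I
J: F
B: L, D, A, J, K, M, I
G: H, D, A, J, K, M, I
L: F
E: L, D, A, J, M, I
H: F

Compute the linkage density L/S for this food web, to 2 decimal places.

There are L = 27 links among S = 13 species.
L/S = 27/13 = 2.0769 ≈ 2.08.

L/S = 2.08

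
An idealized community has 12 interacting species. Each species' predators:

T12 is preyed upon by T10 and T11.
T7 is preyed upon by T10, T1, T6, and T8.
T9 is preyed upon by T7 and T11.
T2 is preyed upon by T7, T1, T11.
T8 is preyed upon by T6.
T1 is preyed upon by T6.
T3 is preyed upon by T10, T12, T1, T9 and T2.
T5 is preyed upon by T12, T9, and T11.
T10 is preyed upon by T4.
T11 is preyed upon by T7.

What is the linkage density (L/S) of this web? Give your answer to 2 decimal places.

L/S = 1.92

There are L = 23 links among S = 12 species.
L/S = 23/12 = 1.9167 ≈ 1.92.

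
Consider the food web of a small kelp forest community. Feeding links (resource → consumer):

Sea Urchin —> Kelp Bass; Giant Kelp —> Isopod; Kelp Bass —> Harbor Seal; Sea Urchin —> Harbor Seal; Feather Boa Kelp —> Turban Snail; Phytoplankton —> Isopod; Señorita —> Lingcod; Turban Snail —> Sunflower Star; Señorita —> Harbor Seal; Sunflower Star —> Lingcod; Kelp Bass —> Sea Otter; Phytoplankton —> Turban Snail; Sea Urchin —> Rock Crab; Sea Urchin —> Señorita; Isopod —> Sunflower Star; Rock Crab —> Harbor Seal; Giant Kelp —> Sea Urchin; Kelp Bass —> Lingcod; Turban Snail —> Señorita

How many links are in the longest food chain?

One longest chain: Phytoplankton → Turban Snail → Señorita → Lingcod.
It has 4 species and 3 links.

3 links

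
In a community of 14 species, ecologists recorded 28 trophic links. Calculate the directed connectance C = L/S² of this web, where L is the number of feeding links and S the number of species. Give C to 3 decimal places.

C = 0.143

The web has S = 14 species and L = 28 feeding links.
C = L / S² = 28 / 196 = 0.1429 ≈ 0.143.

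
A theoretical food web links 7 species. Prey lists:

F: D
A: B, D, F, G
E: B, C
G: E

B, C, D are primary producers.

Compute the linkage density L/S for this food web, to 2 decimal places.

L/S = 1.14

There are L = 8 links among S = 7 species.
L/S = 8/7 = 1.1429 ≈ 1.14.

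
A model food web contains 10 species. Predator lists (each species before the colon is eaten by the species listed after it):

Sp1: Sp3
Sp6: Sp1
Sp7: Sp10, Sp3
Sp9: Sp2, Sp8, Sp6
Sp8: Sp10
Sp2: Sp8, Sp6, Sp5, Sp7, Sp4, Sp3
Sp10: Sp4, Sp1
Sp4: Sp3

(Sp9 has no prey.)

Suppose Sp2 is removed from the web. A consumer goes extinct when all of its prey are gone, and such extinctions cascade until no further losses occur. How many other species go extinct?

Remove Sp2.
Round 1: Sp5 (all prey gone), Sp7 (all prey gone) → extinct.
No further losses. Total secondary extinctions: 2.

2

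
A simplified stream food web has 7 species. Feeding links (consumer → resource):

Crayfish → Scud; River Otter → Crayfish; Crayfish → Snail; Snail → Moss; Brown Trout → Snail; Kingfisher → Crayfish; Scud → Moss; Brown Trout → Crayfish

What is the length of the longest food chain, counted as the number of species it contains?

4 species

One longest chain: Moss → Snail → Crayfish → River Otter.
It has 4 species and 3 links.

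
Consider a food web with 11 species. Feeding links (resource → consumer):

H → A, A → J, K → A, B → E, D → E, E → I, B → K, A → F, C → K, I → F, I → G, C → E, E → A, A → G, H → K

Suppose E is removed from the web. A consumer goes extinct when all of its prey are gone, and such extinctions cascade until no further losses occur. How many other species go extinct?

1

Remove E.
Round 1: I (all prey gone) → extinct.
No further losses. Total secondary extinctions: 1.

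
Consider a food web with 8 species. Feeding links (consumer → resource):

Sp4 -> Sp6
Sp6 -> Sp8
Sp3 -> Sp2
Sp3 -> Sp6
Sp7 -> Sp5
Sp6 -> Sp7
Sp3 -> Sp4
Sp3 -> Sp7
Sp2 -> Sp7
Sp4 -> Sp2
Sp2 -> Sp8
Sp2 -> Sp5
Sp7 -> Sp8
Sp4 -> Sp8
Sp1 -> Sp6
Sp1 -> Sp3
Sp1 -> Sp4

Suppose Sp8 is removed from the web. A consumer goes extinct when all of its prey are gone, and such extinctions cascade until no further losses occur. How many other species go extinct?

0

Remove Sp8.
Every predator of it retains at least one other prey: Sp7 still has Sp5; Sp6 still has Sp7; Sp2 still has Sp5, Sp7; Sp4 still has Sp6, Sp2.
No consumer loses all prey, so no secondary extinctions occur.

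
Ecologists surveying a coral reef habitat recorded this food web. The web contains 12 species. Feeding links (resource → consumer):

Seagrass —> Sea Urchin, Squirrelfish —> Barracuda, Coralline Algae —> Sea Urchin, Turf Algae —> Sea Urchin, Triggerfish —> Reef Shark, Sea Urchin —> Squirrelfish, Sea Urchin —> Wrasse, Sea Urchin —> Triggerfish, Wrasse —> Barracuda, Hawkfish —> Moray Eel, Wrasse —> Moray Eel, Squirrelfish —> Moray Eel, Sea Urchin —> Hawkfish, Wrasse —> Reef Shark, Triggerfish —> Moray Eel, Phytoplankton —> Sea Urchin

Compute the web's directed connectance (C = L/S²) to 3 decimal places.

C = 0.111

The web has S = 12 species and L = 16 feeding links.
C = L / S² = 16 / 144 = 0.1111 ≈ 0.111.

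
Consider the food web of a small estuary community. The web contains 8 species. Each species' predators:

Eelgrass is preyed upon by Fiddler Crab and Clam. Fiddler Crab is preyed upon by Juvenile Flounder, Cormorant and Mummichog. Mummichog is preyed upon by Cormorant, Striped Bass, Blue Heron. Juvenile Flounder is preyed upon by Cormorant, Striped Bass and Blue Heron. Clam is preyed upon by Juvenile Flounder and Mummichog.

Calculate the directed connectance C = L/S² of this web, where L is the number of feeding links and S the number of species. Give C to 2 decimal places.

C = 0.20

The web has S = 8 species and L = 13 feeding links.
C = L / S² = 13 / 64 = 0.2031 ≈ 0.20.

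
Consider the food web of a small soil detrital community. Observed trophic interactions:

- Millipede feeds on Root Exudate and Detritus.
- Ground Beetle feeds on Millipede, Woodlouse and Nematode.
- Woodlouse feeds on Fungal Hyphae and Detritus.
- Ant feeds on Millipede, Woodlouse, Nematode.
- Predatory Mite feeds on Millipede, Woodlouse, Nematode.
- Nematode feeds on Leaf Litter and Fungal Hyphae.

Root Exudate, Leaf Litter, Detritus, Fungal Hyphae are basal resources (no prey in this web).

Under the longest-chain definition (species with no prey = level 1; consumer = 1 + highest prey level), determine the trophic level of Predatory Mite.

Leaf Litter has no prey (basal) → level 1.
Nematode eats Leaf Litter (level 1); other prey at levels: Fungal Hyphae 1 → level 2.
Predatory Mite eats Nematode (level 2); other prey at levels: Millipede 2, Woodlouse 2 → level 3.

Trophic level 3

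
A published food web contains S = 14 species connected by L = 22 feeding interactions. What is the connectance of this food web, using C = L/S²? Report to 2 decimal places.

C = 0.11

The web has S = 14 species and L = 22 feeding links.
C = L / S² = 22 / 196 = 0.1122 ≈ 0.11.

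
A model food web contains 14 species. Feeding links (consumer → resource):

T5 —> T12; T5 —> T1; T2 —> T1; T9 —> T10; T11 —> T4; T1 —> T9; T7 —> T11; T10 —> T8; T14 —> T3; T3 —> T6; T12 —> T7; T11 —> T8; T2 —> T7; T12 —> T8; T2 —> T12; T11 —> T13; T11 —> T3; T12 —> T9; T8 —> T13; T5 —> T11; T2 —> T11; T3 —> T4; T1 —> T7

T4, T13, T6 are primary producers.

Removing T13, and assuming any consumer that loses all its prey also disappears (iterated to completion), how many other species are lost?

3

Remove T13.
Round 1: T8 (all prey gone) → extinct.
Round 2: T10 (all prey gone) → extinct.
Round 3: T9 (all prey gone) → extinct.
No further losses. Total secondary extinctions: 3.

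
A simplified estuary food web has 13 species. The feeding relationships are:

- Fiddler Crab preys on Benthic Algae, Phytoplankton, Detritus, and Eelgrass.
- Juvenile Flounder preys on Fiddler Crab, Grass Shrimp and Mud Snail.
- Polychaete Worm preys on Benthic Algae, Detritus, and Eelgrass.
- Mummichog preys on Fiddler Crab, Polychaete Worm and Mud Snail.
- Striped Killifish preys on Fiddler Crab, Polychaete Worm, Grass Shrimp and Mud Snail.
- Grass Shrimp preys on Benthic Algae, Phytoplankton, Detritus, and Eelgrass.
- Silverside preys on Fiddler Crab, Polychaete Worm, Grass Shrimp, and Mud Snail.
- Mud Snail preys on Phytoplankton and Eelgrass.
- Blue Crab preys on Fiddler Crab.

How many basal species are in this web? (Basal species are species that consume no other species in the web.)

4

Basal species (no prey listed): Phytoplankton, Eelgrass, Benthic Algae, Detritus.
Count: 4.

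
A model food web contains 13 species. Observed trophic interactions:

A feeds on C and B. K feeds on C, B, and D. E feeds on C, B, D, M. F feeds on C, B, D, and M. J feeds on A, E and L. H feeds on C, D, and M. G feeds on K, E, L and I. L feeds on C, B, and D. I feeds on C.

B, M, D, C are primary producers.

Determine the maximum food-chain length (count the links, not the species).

2 links

One longest chain: C → I → G.
It has 3 species and 2 links.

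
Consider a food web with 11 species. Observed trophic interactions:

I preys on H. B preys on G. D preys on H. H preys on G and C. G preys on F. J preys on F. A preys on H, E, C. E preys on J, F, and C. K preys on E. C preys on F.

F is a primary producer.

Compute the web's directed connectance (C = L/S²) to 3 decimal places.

C = 0.124

The web has S = 11 species and L = 15 feeding links.
C = L / S² = 15 / 121 = 0.1240 ≈ 0.124.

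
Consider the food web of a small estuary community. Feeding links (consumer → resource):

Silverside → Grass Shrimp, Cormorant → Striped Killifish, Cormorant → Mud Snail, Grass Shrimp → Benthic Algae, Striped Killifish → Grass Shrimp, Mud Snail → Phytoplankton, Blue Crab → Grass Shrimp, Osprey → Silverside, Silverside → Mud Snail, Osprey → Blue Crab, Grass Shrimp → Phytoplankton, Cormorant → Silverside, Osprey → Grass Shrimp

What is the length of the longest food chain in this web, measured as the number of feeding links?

3 links

One longest chain: Phytoplankton → Grass Shrimp → Silverside → Cormorant.
It has 4 species and 3 links.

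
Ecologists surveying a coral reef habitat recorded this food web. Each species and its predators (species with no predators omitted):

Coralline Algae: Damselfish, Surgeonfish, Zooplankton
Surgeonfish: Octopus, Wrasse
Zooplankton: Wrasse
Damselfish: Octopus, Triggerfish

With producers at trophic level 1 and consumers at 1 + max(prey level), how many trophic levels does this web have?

3

Producers (level 1): Coralline Algae.
Coralline Algae → Damselfish → Octopus gives Octopus level 3.
No species has a prey at level 3, so no species reaches level 4.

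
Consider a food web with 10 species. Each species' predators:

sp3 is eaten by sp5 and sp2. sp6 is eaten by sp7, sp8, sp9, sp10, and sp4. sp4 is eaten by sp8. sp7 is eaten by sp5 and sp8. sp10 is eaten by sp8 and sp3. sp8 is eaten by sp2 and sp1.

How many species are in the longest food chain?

4 species

One longest chain: sp6 → sp10 → sp8 → sp2.
It has 4 species and 3 links.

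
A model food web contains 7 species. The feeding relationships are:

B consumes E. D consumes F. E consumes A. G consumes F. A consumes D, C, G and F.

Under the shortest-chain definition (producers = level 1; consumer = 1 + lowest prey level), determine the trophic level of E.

F is a producer → level 1.
A eats F → level 2.
E eats A → level 3.
No prey of E is below level 2, so 3 is the minimum.

Trophic level 3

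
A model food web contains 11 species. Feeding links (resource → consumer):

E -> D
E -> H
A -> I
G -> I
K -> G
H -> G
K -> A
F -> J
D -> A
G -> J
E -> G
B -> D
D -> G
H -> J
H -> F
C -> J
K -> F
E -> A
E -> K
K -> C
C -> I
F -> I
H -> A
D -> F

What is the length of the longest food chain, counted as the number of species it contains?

4 species

One longest chain: E → H → G → J.
It has 4 species and 3 links.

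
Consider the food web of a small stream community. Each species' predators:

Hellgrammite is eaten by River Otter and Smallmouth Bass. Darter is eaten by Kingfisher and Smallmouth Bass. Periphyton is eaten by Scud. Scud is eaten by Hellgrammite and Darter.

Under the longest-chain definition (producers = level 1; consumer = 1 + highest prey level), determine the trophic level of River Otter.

Trophic level 4

Periphyton is a producer → level 1.
Scud eats Periphyton → level 2.
Hellgrammite eats Scud → level 3.
River Otter eats Hellgrammite → level 4.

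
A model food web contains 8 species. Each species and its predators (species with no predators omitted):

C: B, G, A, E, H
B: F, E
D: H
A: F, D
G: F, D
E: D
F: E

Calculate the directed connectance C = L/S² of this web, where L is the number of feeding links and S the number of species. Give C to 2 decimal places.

C = 0.22

The web has S = 8 species and L = 14 feeding links.
C = L / S² = 14 / 64 = 0.2188 ≈ 0.22.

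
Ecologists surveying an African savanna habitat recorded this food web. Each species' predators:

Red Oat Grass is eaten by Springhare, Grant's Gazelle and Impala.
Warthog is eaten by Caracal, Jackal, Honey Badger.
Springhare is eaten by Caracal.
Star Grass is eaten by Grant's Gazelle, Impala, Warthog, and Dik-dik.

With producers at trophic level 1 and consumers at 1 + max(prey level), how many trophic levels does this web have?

Producers (level 1): Star Grass, Red Oat Grass.
Star Grass → Warthog → Jackal gives Jackal level 3.
No species has a prey at level 3, so no species reaches level 4.

3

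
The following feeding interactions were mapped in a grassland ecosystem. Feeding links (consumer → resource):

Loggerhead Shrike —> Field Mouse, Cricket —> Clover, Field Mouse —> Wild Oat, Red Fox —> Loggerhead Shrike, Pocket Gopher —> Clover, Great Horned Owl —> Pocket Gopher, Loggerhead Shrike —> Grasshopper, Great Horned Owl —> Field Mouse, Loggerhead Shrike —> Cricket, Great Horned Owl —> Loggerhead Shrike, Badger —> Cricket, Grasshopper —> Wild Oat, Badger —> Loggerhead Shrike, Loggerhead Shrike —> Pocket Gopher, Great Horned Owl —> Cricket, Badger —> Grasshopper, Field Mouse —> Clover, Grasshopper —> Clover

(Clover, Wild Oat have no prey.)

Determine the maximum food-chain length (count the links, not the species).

3 links

One longest chain: Clover → Grasshopper → Loggerhead Shrike → Great Horned Owl.
It has 4 species and 3 links.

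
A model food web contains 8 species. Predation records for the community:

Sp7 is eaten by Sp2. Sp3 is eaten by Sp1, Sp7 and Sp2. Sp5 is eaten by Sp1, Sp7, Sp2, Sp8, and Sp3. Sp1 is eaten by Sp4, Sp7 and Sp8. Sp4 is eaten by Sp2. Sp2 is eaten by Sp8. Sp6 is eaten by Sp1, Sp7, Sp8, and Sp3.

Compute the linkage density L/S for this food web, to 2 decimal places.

There are L = 18 links among S = 8 species.
L/S = 18/8 = 2.2500 ≈ 2.25.

L/S = 2.25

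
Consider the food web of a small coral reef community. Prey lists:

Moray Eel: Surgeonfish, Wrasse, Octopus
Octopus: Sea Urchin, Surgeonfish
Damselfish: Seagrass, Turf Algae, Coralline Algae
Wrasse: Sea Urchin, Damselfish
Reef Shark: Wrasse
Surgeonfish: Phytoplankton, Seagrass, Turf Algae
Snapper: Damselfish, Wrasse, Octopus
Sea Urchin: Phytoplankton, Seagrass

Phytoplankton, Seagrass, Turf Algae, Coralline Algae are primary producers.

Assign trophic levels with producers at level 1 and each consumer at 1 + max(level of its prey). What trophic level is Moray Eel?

Phytoplankton is a producer → level 1.
Sea Urchin eats Phytoplankton (level 1); other prey at levels: Seagrass 1 → level 2.
Octopus eats Sea Urchin (level 2); other prey at levels: Surgeonfish 2 → level 3.
Moray Eel eats Octopus (level 3); other prey at levels: Surgeonfish 2, Wrasse 3 → level 4.

Trophic level 4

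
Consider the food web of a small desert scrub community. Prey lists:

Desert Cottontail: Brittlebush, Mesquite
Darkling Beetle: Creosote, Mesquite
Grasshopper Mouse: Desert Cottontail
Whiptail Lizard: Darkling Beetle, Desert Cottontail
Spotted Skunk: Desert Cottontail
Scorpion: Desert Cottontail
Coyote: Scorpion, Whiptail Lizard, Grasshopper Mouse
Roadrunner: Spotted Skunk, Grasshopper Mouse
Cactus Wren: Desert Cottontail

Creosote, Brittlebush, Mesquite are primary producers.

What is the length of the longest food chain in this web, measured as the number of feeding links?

One longest chain: Brittlebush → Desert Cottontail → Grasshopper Mouse → Roadrunner.
It has 4 species and 3 links.

3 links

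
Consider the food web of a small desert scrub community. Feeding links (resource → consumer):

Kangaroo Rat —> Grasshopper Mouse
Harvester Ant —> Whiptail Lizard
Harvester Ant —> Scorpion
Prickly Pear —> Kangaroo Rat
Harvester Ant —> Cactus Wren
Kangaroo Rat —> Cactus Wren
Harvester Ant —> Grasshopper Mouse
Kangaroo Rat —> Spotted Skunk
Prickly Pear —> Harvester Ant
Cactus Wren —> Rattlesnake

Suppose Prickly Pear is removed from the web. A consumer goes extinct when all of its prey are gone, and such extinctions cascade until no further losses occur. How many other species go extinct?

Remove Prickly Pear.
Round 1: Harvester Ant (all prey gone), Kangaroo Rat (all prey gone) → extinct.
Round 2: Grasshopper Mouse (all prey gone), Spotted Skunk (all prey gone), Cactus Wren (all prey gone), Whiptail Lizard (all prey gone), Scorpion (all prey gone) → extinct.
Round 3: Rattlesnake (all prey gone) → extinct.
No further losses. Total secondary extinctions: 8.

8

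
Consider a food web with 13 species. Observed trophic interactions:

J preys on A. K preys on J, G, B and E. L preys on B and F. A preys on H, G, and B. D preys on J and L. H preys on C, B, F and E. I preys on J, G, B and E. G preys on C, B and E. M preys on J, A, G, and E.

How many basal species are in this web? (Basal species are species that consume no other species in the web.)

Basal species (no prey listed): B, F, E, C.
Count: 4.

4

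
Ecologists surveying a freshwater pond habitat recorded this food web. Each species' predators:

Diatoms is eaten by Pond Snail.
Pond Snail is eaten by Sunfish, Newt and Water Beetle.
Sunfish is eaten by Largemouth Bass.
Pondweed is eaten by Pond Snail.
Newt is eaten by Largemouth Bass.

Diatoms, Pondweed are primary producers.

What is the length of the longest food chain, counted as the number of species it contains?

One longest chain: Diatoms → Pond Snail → Newt → Largemouth Bass.
It has 4 species and 3 links.

4 species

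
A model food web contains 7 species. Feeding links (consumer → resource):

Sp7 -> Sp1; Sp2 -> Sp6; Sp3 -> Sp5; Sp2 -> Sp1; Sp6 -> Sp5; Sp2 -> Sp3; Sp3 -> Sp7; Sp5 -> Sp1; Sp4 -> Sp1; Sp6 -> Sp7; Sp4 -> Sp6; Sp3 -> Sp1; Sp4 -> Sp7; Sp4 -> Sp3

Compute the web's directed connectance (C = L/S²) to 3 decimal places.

The web has S = 7 species and L = 14 feeding links.
C = L / S² = 14 / 49 = 0.2857 ≈ 0.286.

C = 0.286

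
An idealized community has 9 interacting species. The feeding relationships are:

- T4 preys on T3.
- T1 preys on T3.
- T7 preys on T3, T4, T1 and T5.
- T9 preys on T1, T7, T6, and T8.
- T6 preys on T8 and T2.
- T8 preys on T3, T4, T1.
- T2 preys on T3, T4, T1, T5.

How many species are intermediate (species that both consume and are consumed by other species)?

6

Intermediate species (has both prey and predators): T4, T1, T8, T2, T7, T6.
Count: 6.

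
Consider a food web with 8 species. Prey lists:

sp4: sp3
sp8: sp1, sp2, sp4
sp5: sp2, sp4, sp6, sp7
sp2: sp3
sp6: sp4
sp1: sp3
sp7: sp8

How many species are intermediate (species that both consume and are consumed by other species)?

6

Intermediate species (has both prey and predators): sp1, sp2, sp4, sp6, sp8, sp7.
Count: 6.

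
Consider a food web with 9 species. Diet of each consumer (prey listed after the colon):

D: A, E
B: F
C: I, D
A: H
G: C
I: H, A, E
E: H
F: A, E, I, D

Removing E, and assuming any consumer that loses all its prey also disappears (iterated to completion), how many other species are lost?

0

Remove E.
Every predator of it retains at least one other prey: I still has H, A; D still has A; F still has A, I, D.
No consumer loses all prey, so no secondary extinctions occur.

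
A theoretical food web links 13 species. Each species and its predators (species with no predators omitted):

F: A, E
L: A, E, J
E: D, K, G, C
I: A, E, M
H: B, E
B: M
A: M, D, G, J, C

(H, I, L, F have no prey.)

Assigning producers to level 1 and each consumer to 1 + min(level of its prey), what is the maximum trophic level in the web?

3

Producers (level 1): H, I, L, F.
Following each consumer down to its lowest-level prey: I → A → G (levels 1 through 3).
All prey of G (A 2, E 2) are at level 2 or above, so G is at level 1 + 2 = 3.
Every consumer has at least one prey at level 2 or below, so none exceeds level 3.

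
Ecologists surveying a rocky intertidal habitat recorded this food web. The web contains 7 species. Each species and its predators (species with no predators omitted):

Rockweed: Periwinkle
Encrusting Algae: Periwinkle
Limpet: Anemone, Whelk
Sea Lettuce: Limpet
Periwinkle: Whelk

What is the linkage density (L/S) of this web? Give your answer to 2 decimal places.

L/S = 0.86

There are L = 6 links among S = 7 species.
L/S = 6/7 = 0.8571 ≈ 0.86.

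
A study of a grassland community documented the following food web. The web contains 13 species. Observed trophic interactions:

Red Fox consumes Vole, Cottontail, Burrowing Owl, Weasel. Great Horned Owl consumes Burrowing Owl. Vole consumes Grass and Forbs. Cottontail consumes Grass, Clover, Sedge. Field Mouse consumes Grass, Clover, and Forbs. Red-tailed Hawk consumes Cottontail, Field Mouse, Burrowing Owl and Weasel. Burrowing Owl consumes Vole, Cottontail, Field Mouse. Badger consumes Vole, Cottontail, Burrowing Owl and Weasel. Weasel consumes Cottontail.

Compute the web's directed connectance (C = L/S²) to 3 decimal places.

The web has S = 13 species and L = 25 feeding links.
C = L / S² = 25 / 169 = 0.1479 ≈ 0.148.

C = 0.148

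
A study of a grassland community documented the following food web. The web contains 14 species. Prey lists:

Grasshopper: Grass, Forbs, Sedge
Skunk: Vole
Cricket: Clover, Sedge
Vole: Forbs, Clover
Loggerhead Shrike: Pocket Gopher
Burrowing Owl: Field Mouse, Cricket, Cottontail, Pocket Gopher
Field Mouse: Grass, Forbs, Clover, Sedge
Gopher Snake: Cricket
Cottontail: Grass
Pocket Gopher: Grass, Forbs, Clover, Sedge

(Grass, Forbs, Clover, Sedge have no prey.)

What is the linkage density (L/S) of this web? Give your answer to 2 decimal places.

There are L = 23 links among S = 14 species.
L/S = 23/14 = 1.6429 ≈ 1.64.

L/S = 1.64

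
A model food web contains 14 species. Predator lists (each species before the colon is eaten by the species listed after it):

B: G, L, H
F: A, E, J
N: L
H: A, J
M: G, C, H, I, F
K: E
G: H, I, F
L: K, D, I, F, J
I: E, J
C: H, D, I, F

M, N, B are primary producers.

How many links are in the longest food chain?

One longest chain: M → G → F → A.
It has 4 species and 3 links.

3 links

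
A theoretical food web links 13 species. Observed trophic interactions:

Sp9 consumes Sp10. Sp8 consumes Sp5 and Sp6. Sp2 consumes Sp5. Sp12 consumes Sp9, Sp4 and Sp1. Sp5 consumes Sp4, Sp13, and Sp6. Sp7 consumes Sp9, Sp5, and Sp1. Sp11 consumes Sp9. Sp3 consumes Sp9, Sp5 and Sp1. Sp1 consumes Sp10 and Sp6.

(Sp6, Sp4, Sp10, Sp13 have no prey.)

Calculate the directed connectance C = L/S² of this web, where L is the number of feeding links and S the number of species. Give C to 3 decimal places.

The web has S = 13 species and L = 19 feeding links.
C = L / S² = 19 / 169 = 0.1124 ≈ 0.112.

C = 0.112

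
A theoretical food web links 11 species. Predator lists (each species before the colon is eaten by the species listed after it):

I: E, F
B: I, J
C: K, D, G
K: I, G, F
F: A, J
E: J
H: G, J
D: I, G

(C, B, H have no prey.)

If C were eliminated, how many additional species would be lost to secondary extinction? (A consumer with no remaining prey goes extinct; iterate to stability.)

2

Remove C.
Round 1: K (all prey gone), D (all prey gone) → extinct.
No further losses. Total secondary extinctions: 2.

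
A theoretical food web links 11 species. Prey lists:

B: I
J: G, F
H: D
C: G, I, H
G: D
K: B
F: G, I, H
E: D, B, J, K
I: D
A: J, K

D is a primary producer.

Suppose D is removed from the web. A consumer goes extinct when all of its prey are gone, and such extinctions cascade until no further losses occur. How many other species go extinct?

10

Remove D.
Round 1: G (all prey gone), I (all prey gone), H (all prey gone) → extinct.
Round 2: F (all prey gone), B (all prey gone), C (all prey gone) → extinct.
Round 3: J (all prey gone), K (all prey gone) → extinct.
Round 4: E (all prey gone), A (all prey gone) → extinct.
No further losses. Total secondary extinctions: 10.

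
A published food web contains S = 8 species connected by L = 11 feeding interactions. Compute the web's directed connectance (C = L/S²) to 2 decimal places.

C = 0.17

The web has S = 8 species and L = 11 feeding links.
C = L / S² = 11 / 64 = 0.1719 ≈ 0.17.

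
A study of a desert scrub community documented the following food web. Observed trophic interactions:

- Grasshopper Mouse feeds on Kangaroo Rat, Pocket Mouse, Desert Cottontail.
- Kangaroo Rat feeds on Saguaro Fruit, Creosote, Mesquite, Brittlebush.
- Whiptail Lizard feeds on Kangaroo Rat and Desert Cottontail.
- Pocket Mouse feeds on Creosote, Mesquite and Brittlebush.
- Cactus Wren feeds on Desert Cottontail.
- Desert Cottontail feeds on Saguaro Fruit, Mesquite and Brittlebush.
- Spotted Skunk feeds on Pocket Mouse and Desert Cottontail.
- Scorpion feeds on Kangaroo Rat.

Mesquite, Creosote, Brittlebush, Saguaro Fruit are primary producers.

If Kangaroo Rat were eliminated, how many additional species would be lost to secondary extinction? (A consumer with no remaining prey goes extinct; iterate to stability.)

1

Remove Kangaroo Rat.
Round 1: Scorpion (all prey gone) → extinct.
No further losses. Total secondary extinctions: 1.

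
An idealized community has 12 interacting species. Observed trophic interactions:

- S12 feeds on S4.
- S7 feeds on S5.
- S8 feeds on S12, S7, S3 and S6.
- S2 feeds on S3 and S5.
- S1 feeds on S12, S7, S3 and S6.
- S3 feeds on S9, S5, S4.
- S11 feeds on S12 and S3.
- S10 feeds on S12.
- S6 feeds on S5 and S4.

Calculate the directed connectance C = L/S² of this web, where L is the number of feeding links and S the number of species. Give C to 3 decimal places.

The web has S = 12 species and L = 20 feeding links.
C = L / S² = 20 / 144 = 0.1389 ≈ 0.139.

C = 0.139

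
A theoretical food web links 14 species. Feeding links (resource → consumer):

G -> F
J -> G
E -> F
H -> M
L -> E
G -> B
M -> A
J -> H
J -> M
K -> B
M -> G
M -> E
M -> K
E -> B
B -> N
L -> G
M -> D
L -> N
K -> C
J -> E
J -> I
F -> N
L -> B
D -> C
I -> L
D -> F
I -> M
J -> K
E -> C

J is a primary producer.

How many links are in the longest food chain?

5 links

One longest chain: J → H → M → E → B → N.
It has 6 species and 5 links.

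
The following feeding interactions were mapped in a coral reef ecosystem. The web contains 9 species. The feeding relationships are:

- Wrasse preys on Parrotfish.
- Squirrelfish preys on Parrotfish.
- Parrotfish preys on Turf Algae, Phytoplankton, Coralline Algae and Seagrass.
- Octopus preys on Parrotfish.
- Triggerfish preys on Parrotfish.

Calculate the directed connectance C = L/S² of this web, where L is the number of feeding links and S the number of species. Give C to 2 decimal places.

The web has S = 9 species and L = 8 feeding links.
C = L / S² = 8 / 81 = 0.0988 ≈ 0.10.

C = 0.10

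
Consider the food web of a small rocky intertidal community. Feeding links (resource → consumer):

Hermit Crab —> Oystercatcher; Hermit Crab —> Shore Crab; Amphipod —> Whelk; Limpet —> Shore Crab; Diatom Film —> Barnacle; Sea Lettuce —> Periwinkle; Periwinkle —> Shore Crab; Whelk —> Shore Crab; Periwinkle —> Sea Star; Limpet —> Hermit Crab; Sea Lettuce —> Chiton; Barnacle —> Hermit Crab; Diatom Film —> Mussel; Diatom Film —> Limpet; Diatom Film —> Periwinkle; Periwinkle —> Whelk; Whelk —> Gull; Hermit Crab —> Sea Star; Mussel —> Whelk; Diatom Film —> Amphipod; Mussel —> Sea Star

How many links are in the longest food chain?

3 links

One longest chain: Diatom Film → Periwinkle → Whelk → Gull.
It has 4 species and 3 links.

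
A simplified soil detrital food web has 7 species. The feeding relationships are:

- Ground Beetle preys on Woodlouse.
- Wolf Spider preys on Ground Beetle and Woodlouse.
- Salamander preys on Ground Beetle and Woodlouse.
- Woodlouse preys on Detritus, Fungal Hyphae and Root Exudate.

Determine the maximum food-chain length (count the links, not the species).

One longest chain: Fungal Hyphae → Woodlouse → Ground Beetle → Wolf Spider.
It has 4 species and 3 links.

3 links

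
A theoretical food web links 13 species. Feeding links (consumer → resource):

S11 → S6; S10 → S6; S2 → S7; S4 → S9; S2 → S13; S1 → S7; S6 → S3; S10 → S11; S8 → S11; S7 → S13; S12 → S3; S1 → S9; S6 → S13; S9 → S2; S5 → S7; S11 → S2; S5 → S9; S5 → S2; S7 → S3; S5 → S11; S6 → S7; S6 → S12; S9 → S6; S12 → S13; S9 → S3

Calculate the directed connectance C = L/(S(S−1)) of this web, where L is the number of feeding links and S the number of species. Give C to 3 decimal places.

The web has S = 13 species and L = 25 feeding links.
C = L / (S(S−1)) = 25 / 156 = 0.1603 ≈ 0.160.

C = 0.160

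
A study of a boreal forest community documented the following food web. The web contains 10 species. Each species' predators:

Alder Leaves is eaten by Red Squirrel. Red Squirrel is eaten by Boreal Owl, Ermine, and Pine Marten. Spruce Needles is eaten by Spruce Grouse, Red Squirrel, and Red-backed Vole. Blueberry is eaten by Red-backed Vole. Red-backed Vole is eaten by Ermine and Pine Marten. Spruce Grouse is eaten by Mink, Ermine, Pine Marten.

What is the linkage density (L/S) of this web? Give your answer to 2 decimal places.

L/S = 1.30

There are L = 13 links among S = 10 species.
L/S = 13/10 = 1.3000 ≈ 1.30.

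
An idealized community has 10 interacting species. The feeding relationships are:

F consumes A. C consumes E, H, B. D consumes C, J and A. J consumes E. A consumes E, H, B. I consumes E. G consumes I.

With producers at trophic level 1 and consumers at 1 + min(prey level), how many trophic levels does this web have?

3

Producers (level 1): B, H, E.
Following each consumer down to its lowest-level prey: E → I → G (levels 1 through 3).
All prey of G (I 2) are at level 2 or above, so G is at level 1 + 2 = 3.
Every consumer has at least one prey at level 2 or below, so none exceeds level 3.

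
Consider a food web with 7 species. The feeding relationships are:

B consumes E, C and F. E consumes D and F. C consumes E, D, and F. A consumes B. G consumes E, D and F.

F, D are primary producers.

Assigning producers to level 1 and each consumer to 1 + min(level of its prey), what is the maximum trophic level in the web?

3

Producers (level 1): F, D.
Following each consumer down to its lowest-level prey: F → B → A (levels 1 through 3).
All prey of A (B 2) are at level 2 or above, so A is at level 1 + 2 = 3.
Every consumer has at least one prey at level 2 or below, so none exceeds level 3.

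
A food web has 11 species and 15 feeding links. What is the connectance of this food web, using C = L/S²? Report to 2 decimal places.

The web has S = 11 species and L = 15 feeding links.
C = L / S² = 15 / 121 = 0.1240 ≈ 0.12.

C = 0.12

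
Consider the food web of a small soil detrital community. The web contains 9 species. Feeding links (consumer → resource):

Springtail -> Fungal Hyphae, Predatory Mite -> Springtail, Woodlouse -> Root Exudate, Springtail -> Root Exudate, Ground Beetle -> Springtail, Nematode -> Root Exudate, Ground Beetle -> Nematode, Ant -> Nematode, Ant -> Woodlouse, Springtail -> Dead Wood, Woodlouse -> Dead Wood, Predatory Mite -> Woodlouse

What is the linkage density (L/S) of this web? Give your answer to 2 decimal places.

L/S = 1.33

There are L = 12 links among S = 9 species.
L/S = 12/9 = 1.3333 ≈ 1.33.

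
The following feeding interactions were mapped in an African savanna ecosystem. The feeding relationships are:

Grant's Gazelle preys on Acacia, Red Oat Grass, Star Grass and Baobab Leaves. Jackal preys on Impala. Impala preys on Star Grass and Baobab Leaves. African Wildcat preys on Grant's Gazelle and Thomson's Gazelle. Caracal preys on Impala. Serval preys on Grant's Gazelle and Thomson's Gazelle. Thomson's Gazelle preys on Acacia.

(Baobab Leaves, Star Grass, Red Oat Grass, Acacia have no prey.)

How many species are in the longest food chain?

3 species

One longest chain: Acacia → Thomson's Gazelle → African Wildcat.
It has 3 species and 2 links.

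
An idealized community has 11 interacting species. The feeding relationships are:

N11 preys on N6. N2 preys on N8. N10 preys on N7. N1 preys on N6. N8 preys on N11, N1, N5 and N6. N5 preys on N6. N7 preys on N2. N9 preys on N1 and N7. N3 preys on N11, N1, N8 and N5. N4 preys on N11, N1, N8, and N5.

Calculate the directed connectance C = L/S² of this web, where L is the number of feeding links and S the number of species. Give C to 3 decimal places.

C = 0.165

The web has S = 11 species and L = 20 feeding links.
C = L / S² = 20 / 121 = 0.1653 ≈ 0.165.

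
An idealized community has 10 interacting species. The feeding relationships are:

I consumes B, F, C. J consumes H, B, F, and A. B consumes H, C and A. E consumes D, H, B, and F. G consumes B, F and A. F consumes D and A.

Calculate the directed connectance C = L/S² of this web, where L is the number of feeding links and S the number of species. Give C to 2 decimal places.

The web has S = 10 species and L = 19 feeding links.
C = L / S² = 19 / 100 = 0.1900 ≈ 0.19.

C = 0.19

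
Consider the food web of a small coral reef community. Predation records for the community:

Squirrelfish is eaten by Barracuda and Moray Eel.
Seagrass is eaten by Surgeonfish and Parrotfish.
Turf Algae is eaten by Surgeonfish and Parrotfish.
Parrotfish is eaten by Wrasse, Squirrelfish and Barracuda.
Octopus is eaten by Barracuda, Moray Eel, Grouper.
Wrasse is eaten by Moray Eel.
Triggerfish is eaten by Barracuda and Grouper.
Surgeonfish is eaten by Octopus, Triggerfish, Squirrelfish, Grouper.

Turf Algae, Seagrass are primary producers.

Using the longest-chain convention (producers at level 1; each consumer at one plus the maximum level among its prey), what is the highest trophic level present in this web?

4

Producers (level 1): Turf Algae, Seagrass.
Turf Algae → Surgeonfish → Octopus → Grouper gives Grouper level 4.
No species has a prey at level 4, so no species reaches level 5.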